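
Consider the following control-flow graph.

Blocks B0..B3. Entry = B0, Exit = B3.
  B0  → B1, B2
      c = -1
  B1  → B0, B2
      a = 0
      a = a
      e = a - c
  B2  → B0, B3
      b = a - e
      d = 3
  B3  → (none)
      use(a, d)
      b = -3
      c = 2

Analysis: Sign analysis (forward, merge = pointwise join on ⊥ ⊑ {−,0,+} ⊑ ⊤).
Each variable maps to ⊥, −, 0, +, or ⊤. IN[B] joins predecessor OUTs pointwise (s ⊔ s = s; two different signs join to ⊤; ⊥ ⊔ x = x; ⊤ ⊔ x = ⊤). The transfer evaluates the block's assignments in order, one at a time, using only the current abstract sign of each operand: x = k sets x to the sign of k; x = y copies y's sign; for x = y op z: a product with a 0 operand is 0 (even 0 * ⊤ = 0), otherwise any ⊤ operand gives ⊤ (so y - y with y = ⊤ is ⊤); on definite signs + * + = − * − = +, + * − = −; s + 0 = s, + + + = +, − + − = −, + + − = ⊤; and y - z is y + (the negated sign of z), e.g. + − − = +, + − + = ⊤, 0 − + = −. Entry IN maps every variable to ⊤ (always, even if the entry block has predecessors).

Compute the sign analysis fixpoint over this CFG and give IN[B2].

Answer: {a: ⊤, b: ⊤, c: -, d: ⊤, e: ⊤, f: ⊤}

Working:
Fixpoint table:
  B0: | IN=(all ⊤) | OUT={c:-; rest ⊤}
  B1: | IN={c:-; rest ⊤} | OUT={a:0, c:-, e:+; rest ⊤}
  B2: | IN={c:-; rest ⊤} | OUT={c:-, d:+; rest ⊤}
  B3: | IN={c:-, d:+; rest ⊤} | OUT={b:-, c:+, d:+; rest ⊤}

Merge at B2: IN[B2] = OUT[B0] ⊔ OUT[B1] = {a: ⊤, b: ⊤, c: -, d: ⊤, e: ⊤, f: ⊤}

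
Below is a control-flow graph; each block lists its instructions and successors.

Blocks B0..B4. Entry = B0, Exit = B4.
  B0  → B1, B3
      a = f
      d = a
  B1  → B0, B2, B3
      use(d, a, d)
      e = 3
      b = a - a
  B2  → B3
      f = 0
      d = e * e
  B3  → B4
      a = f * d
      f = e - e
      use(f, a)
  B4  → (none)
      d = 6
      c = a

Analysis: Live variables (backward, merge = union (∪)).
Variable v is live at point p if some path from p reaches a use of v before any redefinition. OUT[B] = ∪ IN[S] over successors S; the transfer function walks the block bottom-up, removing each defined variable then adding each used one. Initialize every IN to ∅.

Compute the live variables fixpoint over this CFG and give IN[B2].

Fixpoint table:
  B0:   IN={e, f}   OUT={a, d, e, f}
  B1:   IN={a, d, f}   OUT={d, e, f}
  B2:   IN={e}   OUT={d, e, f}
  B3:   IN={d, e, f}   OUT={a}
  B4:   IN={a}   OUT={}

Merge at B2: OUT[B2] = IN[B3] = {d, e, f}
Applying B2's transfer function to that OUT value gives IN[B2] (row B2 above).

Answer: {e}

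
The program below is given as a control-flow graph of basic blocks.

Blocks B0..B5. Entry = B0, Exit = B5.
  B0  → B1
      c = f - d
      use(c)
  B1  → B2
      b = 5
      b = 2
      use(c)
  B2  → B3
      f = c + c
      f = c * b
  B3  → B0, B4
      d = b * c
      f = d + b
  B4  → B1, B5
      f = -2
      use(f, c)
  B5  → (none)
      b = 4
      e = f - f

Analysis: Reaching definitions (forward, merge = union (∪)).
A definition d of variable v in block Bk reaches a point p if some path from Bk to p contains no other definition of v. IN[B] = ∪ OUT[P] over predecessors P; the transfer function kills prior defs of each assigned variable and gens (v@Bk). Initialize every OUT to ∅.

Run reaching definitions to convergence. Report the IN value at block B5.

Answer: {b@B1, c@B0, d@B3, f@B4}

Trace:
Fixpoint table:
  B0:  IN={b@B1, c@B0, d@B3, f@B3}  OUT={b@B1, c@B0, d@B3, f@B3}
  B1:  IN={b@B1, c@B0, d@B3, f@B3, f@B4}  OUT={b@B1, c@B0, d@B3, f@B3, f@B4}
  B2:  IN={b@B1, c@B0, d@B3, f@B3, f@B4}  OUT={b@B1, c@B0, d@B3, f@B2}
  B3:  IN={b@B1, c@B0, d@B3, f@B2}  OUT={b@B1, c@B0, d@B3, f@B3}
  B4:  IN={b@B1, c@B0, d@B3, f@B3}  OUT={b@B1, c@B0, d@B3, f@B4}
  B5:  IN={b@B1, c@B0, d@B3, f@B4}  OUT={b@B5, c@B0, d@B3, e@B5, f@B4}

Merge at B5: IN[B5] = OUT[B4] = {b@B1, c@B0, d@B3, f@B4}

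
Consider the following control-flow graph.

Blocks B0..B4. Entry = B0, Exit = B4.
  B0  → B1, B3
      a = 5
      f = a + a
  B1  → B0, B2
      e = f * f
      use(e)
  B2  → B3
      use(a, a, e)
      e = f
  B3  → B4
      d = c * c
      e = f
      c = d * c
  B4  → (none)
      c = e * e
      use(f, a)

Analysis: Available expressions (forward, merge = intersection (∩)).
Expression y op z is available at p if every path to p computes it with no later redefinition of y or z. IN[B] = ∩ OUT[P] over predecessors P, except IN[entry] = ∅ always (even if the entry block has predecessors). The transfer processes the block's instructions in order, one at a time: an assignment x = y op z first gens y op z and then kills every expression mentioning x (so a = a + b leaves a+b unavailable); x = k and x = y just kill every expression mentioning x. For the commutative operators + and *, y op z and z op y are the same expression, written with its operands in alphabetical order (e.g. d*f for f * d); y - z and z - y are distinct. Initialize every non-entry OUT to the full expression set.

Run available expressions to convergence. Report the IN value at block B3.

Per-block solution:
  B0:  IN={}  OUT={a+a}
  B1:  IN={a+a}  OUT={a+a, f*f}
  B2:  IN={a+a, f*f}  OUT={a+a, f*f}
  B3:  IN={a+a}  OUT={a+a}
  B4:  IN={a+a}  OUT={a+a, e*e}

Merge at B3: IN[B3] = OUT[B0] ∩ OUT[B2] = {a+a}

Answer: {a+a}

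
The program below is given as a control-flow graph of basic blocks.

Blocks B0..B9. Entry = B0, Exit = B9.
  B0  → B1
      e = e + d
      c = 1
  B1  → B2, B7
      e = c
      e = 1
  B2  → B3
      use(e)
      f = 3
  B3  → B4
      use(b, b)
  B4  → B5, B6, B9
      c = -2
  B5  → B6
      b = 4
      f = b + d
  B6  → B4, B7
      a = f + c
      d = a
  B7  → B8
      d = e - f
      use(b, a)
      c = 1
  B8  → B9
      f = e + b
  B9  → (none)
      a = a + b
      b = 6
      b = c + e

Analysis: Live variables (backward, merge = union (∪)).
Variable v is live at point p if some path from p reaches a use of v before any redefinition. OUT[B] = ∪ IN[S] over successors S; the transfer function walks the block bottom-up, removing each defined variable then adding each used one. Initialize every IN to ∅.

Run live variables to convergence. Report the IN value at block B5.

Fixpoint table:
  B0:   IN={a, b, d, e, f}   OUT={a, b, c, d, f}
  B1:   IN={a, b, c, d, f}   OUT={a, b, d, e, f}
  B2:   IN={a, b, d, e}   OUT={a, b, d, e, f}
  B3:   IN={a, b, d, e, f}   OUT={a, b, d, e, f}
  B4:   IN={a, b, d, e, f}   OUT={a, b, c, d, e, f}
  B5:   IN={c, d, e}   OUT={b, c, e, f}
  B6:   IN={b, c, e, f}   OUT={a, b, d, e, f}
  B7:   IN={a, b, e, f}   OUT={a, b, c, e}
  B8:   IN={a, b, c, e}   OUT={a, b, c, e}
  B9:   IN={a, b, c, e}   OUT={}

Merge at B5: OUT[B5] = IN[B6] = {b, c, e, f}
Applying B5's transfer function to that OUT value gives IN[B5] (row B5 above).

Answer: {c, d, e}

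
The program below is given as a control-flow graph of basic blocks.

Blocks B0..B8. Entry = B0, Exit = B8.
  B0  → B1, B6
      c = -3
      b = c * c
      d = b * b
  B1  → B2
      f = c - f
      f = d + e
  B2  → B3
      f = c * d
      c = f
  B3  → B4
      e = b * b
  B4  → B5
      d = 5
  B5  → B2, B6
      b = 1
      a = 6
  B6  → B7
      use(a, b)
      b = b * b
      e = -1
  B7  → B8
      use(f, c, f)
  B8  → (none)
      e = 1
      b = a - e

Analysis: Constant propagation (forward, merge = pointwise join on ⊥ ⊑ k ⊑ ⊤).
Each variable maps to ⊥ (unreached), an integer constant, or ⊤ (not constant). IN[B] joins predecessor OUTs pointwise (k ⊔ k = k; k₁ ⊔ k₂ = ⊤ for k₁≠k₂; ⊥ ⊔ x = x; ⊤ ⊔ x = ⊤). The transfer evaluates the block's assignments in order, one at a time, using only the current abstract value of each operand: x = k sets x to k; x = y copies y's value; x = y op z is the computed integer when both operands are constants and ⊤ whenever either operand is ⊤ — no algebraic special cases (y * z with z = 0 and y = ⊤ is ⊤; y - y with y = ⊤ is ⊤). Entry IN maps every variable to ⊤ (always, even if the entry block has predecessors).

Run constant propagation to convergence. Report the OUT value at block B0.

Converged values:
  B0:  IN=(all ⊤)  OUT={b:9, c:-3, d:81; rest ⊤}
  B1:  IN={b:9, c:-3, d:81; rest ⊤}  OUT={b:9, c:-3, d:81; rest ⊤}
  B2:  IN=(all ⊤)  OUT=(all ⊤)
  B3:  IN=(all ⊤)  OUT=(all ⊤)
  B4:  IN=(all ⊤)  OUT={d:5; rest ⊤}
  B5:  IN={d:5; rest ⊤}  OUT={a:6, b:1, d:5; rest ⊤}
  B6:  IN=(all ⊤)  OUT={e:-1; rest ⊤}
  B7:  IN={e:-1; rest ⊤}  OUT={e:-1; rest ⊤}
  B8:  IN={e:-1; rest ⊤}  OUT={e:1; rest ⊤}

B0 is the boundary node: IN[B0] = {a: ⊤, b: ⊤, c: ⊤, d: ⊤, e: ⊤, f: ⊤}
Applying B0's transfer function to that IN value gives OUT[B0] (row B0 above).

Answer: {a: ⊤, b: 9, c: -3, d: 81, e: ⊤, f: ⊤}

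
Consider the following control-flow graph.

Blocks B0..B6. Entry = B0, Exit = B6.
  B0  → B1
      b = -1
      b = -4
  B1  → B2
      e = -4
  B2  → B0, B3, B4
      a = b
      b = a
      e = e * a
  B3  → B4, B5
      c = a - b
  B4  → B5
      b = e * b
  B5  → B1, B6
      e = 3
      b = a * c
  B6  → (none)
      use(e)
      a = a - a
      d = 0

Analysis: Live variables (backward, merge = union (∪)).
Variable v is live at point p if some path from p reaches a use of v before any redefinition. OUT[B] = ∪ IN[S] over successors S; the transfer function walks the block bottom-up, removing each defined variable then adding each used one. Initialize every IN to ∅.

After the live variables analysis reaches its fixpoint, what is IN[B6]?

Per-block solution:
  B0: | IN={c} | OUT={b, c}
  B1: | IN={b, c} | OUT={b, c, e}
  B2: | IN={b, c, e} | OUT={a, b, c, e}
  B3: | IN={a, b, e} | OUT={a, b, c, e}
  B4: | IN={a, b, c, e} | OUT={a, c}
  B5: | IN={a, c} | OUT={a, b, c, e}
  B6: | IN={a, e} | OUT={}

B6 is the boundary node: OUT[B6] = {}
Applying B6's transfer function to that OUT value gives IN[B6] (row B6 above).

Answer: {a, e}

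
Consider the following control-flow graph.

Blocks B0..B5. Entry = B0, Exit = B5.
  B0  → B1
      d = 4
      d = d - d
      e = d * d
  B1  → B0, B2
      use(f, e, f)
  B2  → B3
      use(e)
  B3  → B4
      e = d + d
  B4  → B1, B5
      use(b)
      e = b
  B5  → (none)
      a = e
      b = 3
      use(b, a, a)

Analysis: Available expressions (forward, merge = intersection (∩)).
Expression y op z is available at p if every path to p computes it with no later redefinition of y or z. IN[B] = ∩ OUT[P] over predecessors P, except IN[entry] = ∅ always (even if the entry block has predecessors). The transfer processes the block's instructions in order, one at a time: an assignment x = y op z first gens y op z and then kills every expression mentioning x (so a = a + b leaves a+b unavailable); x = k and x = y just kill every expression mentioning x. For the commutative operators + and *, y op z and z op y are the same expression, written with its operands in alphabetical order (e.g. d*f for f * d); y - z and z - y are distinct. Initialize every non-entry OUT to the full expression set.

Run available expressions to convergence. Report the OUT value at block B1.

Answer: {d*d}

Derivation:
Fixpoint table:
  B0: | IN={} | OUT={d*d}
  B1: | IN={d*d} | OUT={d*d}
  B2: | IN={d*d} | OUT={d*d}
  B3: | IN={d*d} | OUT={d*d, d+d}
  B4: | IN={d*d, d+d} | OUT={d*d, d+d}
  B5: | IN={d*d, d+d} | OUT={d*d, d+d}

Merge at B1: IN[B1] = OUT[B0] ∩ OUT[B4] = {d*d}
Applying B1's transfer function to that IN value gives OUT[B1] (row B1 above).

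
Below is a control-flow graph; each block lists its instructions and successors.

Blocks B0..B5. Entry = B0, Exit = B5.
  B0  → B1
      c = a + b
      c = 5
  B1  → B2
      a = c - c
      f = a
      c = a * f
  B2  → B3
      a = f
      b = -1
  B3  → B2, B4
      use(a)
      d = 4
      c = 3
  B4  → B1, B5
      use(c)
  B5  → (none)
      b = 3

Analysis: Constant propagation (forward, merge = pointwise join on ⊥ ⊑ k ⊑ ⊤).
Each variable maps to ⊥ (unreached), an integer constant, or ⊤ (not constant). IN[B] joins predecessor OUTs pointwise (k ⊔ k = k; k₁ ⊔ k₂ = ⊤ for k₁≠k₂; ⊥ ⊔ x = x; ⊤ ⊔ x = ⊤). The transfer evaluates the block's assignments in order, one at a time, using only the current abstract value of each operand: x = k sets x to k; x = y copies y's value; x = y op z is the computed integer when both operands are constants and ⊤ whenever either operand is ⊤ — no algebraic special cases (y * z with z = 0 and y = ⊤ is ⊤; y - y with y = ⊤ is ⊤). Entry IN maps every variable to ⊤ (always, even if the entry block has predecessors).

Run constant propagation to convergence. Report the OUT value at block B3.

Answer: {a: ⊤, b: -1, c: 3, d: 4, e: ⊤, f: ⊤}

Derivation:
Fixpoint table:
  B0:  IN=(all ⊤)  OUT={c:5; rest ⊤}
  B1:  IN=(all ⊤)  OUT=(all ⊤)
  B2:  IN=(all ⊤)  OUT={b:-1; rest ⊤}
  B3:  IN={b:-1; rest ⊤}  OUT={b:-1, c:3, d:4; rest ⊤}
  B4:  IN={b:-1, c:3, d:4; rest ⊤}  OUT={b:-1, c:3, d:4; rest ⊤}
  B5:  IN={b:-1, c:3, d:4; rest ⊤}  OUT={b:3, c:3, d:4; rest ⊤}

Merge at B3: IN[B3] = OUT[B2] = {a: ⊤, b: -1, c: ⊤, d: ⊤, e: ⊤, f: ⊤}
Applying B3's transfer function to that IN value gives OUT[B3] (row B3 above).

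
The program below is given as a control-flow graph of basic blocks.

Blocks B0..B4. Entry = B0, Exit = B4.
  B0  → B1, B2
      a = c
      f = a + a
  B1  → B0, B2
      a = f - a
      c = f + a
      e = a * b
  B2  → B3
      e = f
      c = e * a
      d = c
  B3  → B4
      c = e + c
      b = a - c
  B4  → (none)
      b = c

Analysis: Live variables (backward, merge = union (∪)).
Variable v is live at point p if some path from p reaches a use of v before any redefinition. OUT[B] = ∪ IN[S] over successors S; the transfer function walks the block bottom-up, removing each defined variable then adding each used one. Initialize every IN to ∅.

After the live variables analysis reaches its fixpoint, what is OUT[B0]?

Converged values:
  B0:   IN={b, c}   OUT={a, b, f}
  B1:   IN={a, b, f}   OUT={a, b, c, f}
  B2:   IN={a, f}   OUT={a, c, e}
  B3:   IN={a, c, e}   OUT={c}
  B4:   IN={c}   OUT={}

Merge at B0: OUT[B0] = IN[B1] ⊔ IN[B2] = {a, b, f}

Answer: {a, b, f}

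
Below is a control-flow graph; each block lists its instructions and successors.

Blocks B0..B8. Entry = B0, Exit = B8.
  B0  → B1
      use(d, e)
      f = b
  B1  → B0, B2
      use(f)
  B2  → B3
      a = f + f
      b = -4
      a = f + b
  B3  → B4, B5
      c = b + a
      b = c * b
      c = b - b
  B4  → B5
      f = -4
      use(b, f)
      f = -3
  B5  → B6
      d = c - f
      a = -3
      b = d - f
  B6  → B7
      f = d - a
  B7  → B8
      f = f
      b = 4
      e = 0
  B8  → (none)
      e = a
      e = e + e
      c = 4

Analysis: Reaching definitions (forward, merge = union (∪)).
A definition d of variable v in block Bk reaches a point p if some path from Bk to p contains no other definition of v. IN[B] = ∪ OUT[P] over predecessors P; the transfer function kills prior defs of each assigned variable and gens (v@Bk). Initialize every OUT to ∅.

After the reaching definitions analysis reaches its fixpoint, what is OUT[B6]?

Answer: {a@B5, b@B5, c@B3, d@B5, f@B6}

Working:
Per-block solution:
  B0:  IN={f@B0}  OUT={f@B0}
  B1:  IN={f@B0}  OUT={f@B0}
  B2:  IN={f@B0}  OUT={a@B2, b@B2, f@B0}
  B3:  IN={a@B2, b@B2, f@B0}  OUT={a@B2, b@B3, c@B3, f@B0}
  B4:  IN={a@B2, b@B3, c@B3, f@B0}  OUT={a@B2, b@B3, c@B3, f@B4}
  B5:  IN={a@B2, b@B3, c@B3, f@B0, f@B4}  OUT={a@B5, b@B5, c@B3, d@B5, f@B0, f@B4}
  B6:  IN={a@B5, b@B5, c@B3, d@B5, f@B0, f@B4}  OUT={a@B5, b@B5, c@B3, d@B5, f@B6}
  B7:  IN={a@B5, b@B5, c@B3, d@B5, f@B6}  OUT={a@B5, b@B7, c@B3, d@B5, e@B7, f@B7}
  B8:  IN={a@B5, b@B7, c@B3, d@B5, e@B7, f@B7}  OUT={a@B5, b@B7, c@B8, d@B5, e@B8, f@B7}

Merge at B6: IN[B6] = OUT[B5] = {a@B5, b@B5, c@B3, d@B5, f@B0, f@B4}
Applying B6's transfer function to that IN value gives OUT[B6] (row B6 above).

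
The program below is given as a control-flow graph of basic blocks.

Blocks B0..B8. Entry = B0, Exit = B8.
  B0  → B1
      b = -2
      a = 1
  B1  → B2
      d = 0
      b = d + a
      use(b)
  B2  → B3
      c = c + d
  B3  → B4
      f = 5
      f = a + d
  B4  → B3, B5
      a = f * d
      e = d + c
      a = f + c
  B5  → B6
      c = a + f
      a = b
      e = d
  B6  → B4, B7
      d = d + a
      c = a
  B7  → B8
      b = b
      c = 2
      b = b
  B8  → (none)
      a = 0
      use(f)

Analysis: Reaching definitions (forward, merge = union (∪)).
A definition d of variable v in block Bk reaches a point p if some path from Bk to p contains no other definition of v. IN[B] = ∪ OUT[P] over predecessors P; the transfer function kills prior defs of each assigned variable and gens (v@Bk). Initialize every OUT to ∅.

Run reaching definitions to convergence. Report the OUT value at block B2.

Per-block solution:
  B0:  IN={}  OUT={a@B0, b@B0}
  B1:  IN={a@B0, b@B0}  OUT={a@B0, b@B1, d@B1}
  B2:  IN={a@B0, b@B1, d@B1}  OUT={a@B0, b@B1, c@B2, d@B1}
  B3:  IN={a@B0, a@B4, b@B1, c@B2, c@B6, d@B1, d@B6, e@B4, f@B3}  OUT={a@B0, a@B4, b@B1, c@B2, c@B6, d@B1, d@B6, e@B4, f@B3}
  B4:  IN={a@B0, a@B4, a@B5, b@B1, c@B2, c@B6, d@B1, d@B6, e@B4, e@B5, f@B3}  OUT={a@B4, b@B1, c@B2, c@B6, d@B1, d@B6, e@B4, f@B3}
  B5:  IN={a@B4, b@B1, c@B2, c@B6, d@B1, d@B6, e@B4, f@B3}  OUT={a@B5, b@B1, c@B5, d@B1, d@B6, e@B5, f@B3}
  B6:  IN={a@B5, b@B1, c@B5, d@B1, d@B6, e@B5, f@B3}  OUT={a@B5, b@B1, c@B6, d@B6, e@B5, f@B3}
  B7:  IN={a@B5, b@B1, c@B6, d@B6, e@B5, f@B3}  OUT={a@B5, b@B7, c@B7, d@B6, e@B5, f@B3}
  B8:  IN={a@B5, b@B7, c@B7, d@B6, e@B5, f@B3}  OUT={a@B8, b@B7, c@B7, d@B6, e@B5, f@B3}

Merge at B2: IN[B2] = OUT[B1] = {a@B0, b@B1, d@B1}
Applying B2's transfer function to that IN value gives OUT[B2] (row B2 above).

Answer: {a@B0, b@B1, c@B2, d@B1}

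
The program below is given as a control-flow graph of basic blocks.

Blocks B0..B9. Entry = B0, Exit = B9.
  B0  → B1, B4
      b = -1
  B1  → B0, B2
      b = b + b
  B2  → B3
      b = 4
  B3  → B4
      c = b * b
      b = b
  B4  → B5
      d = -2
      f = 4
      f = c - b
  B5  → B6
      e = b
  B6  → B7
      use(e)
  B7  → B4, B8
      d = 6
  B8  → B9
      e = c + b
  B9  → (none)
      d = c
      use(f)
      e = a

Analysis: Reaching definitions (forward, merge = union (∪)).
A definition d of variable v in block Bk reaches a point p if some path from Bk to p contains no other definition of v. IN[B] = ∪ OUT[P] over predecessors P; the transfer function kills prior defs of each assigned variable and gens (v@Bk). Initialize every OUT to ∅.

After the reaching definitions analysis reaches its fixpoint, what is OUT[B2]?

Answer: {b@B2}

Working:
Fixpoint table:
  B0: | IN={b@B1} | OUT={b@B0}
  B1: | IN={b@B0} | OUT={b@B1}
  B2: | IN={b@B1} | OUT={b@B2}
  B3: | IN={b@B2} | OUT={b@B3, c@B3}
  B4: | IN={b@B0, b@B3, c@B3, d@B7, e@B5, f@B4} | OUT={b@B0, b@B3, c@B3, d@B4, e@B5, f@B4}
  B5: | IN={b@B0, b@B3, c@B3, d@B4, e@B5, f@B4} | OUT={b@B0, b@B3, c@B3, d@B4, e@B5, f@B4}
  B6: | IN={b@B0, b@B3, c@B3, d@B4, e@B5, f@B4} | OUT={b@B0, b@B3, c@B3, d@B4, e@B5, f@B4}
  B7: | IN={b@B0, b@B3, c@B3, d@B4, e@B5, f@B4} | OUT={b@B0, b@B3, c@B3, d@B7, e@B5, f@B4}
  B8: | IN={b@B0, b@B3, c@B3, d@B7, e@B5, f@B4} | OUT={b@B0, b@B3, c@B3, d@B7, e@B8, f@B4}
  B9: | IN={b@B0, b@B3, c@B3, d@B7, e@B8, f@B4} | OUT={b@B0, b@B3, c@B3, d@B9, e@B9, f@B4}

Merge at B2: IN[B2] = OUT[B1] = {b@B1}
Applying B2's transfer function to that IN value gives OUT[B2] (row B2 above).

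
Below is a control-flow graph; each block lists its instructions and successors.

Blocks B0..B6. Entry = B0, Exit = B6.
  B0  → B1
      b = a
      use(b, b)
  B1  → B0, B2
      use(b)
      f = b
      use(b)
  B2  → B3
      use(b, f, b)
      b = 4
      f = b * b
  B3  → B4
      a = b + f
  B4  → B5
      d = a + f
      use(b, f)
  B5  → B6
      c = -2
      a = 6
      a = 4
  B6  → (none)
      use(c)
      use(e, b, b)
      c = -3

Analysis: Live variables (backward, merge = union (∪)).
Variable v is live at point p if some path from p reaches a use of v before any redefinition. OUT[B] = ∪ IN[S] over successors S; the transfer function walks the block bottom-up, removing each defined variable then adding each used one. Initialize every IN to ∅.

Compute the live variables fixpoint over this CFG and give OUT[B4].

Answer: {b, e}

Derivation:
Fixpoint table:
  B0:  IN={a, e}  OUT={a, b, e}
  B1:  IN={a, b, e}  OUT={a, b, e, f}
  B2:  IN={b, e, f}  OUT={b, e, f}
  B3:  IN={b, e, f}  OUT={a, b, e, f}
  B4:  IN={a, b, e, f}  OUT={b, e}
  B5:  IN={b, e}  OUT={b, c, e}
  B6:  IN={b, c, e}  OUT={}

Merge at B4: OUT[B4] = IN[B5] = {b, e}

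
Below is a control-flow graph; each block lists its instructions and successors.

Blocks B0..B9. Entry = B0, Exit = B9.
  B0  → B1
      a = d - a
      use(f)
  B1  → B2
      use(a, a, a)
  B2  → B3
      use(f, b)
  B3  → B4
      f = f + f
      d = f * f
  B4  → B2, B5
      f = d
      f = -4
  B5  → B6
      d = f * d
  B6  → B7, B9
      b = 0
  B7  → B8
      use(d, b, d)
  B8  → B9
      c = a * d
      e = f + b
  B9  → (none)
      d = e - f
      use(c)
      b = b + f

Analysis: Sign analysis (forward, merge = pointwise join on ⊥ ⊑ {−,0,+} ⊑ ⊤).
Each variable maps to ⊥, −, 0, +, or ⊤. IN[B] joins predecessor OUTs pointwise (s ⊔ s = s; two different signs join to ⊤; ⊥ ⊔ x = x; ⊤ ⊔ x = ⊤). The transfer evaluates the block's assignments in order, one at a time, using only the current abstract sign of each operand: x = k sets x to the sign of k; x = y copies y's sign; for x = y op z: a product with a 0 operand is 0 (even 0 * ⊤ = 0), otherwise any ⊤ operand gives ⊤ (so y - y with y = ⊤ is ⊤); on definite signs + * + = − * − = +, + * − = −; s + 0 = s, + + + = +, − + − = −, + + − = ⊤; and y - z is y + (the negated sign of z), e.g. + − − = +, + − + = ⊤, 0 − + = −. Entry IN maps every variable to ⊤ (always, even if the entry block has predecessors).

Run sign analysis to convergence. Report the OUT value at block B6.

Per-block solution:
  B0: | IN=(all ⊤) | OUT=(all ⊤)
  B1: | IN=(all ⊤) | OUT=(all ⊤)
  B2: | IN=(all ⊤) | OUT=(all ⊤)
  B3: | IN=(all ⊤) | OUT=(all ⊤)
  B4: | IN=(all ⊤) | OUT={f:-; rest ⊤}
  B5: | IN={f:-; rest ⊤} | OUT={f:-; rest ⊤}
  B6: | IN={f:-; rest ⊤} | OUT={b:0, f:-; rest ⊤}
  B7: | IN={b:0, f:-; rest ⊤} | OUT={b:0, f:-; rest ⊤}
  B8: | IN={b:0, f:-; rest ⊤} | OUT={b:0, e:-, f:-; rest ⊤}
  B9: | IN={b:0, f:-; rest ⊤} | OUT={b:-, f:-; rest ⊤}

Merge at B6: IN[B6] = OUT[B5] = {a: ⊤, b: ⊤, c: ⊤, d: ⊤, e: ⊤, f: -}
Applying B6's transfer function to that IN value gives OUT[B6] (row B6 above).

Answer: {a: ⊤, b: 0, c: ⊤, d: ⊤, e: ⊤, f: -}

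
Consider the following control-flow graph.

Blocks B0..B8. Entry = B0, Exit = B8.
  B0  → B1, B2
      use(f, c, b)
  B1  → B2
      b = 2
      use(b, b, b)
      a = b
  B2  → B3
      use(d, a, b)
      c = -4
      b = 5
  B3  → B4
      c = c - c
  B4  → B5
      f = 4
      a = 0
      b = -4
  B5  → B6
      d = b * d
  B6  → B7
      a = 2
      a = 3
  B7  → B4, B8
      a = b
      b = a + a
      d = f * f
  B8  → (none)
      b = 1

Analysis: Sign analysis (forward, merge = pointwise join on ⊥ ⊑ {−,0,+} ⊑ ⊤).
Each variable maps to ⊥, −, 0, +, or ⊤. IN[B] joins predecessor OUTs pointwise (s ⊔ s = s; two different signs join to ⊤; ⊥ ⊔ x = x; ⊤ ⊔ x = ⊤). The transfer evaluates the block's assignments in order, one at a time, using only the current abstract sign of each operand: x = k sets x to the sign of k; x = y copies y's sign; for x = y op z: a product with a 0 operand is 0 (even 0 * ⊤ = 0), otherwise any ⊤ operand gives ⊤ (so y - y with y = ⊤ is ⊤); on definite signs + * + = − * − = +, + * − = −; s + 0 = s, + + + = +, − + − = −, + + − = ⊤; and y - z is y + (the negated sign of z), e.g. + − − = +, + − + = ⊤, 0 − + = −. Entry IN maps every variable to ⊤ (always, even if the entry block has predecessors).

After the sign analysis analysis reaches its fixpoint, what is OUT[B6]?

Answer: {a: +, b: -, c: ⊤, d: ⊤, e: ⊤, f: +}

Derivation:
Fixpoint table:
  B0: | IN=(all ⊤) | OUT=(all ⊤)
  B1: | IN=(all ⊤) | OUT={a:+, b:+; rest ⊤}
  B2: | IN=(all ⊤) | OUT={b:+, c:-; rest ⊤}
  B3: | IN={b:+, c:-; rest ⊤} | OUT={b:+; rest ⊤}
  B4: | IN=(all ⊤) | OUT={a:0, b:-, f:+; rest ⊤}
  B5: | IN={a:0, b:-, f:+; rest ⊤} | OUT={a:0, b:-, f:+; rest ⊤}
  B6: | IN={a:0, b:-, f:+; rest ⊤} | OUT={a:+, b:-, f:+; rest ⊤}
  B7: | IN={a:+, b:-, f:+; rest ⊤} | OUT={a:-, b:-, d:+, f:+; rest ⊤}
  B8: | IN={a:-, b:-, d:+, f:+; rest ⊤} | OUT={a:-, b:+, d:+, f:+; rest ⊤}

Merge at B6: IN[B6] = OUT[B5] = {a: 0, b: -, c: ⊤, d: ⊤, e: ⊤, f: +}
Applying B6's transfer function to that IN value gives OUT[B6] (row B6 above).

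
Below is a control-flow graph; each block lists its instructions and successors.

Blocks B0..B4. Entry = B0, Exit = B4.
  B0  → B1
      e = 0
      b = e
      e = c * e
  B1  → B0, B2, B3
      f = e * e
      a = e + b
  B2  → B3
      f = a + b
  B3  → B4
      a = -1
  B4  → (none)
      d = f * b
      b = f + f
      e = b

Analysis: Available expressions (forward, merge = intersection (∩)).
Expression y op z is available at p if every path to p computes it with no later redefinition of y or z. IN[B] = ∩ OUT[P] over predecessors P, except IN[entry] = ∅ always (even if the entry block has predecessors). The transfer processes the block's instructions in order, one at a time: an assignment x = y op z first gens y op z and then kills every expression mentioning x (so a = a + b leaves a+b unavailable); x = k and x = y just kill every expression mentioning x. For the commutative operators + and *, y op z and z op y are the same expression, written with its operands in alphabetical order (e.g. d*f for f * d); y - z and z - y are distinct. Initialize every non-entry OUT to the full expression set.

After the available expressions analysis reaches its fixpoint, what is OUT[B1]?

Answer: {b+e, e*e}

Working:
Converged values:
  B0:  IN={}  OUT={}
  B1:  IN={}  OUT={b+e, e*e}
  B2:  IN={b+e, e*e}  OUT={a+b, b+e, e*e}
  B3:  IN={b+e, e*e}  OUT={b+e, e*e}
  B4:  IN={b+e, e*e}  OUT={f+f}

Merge at B1: IN[B1] = OUT[B0] = {}
Applying B1's transfer function to that IN value gives OUT[B1] (row B1 above).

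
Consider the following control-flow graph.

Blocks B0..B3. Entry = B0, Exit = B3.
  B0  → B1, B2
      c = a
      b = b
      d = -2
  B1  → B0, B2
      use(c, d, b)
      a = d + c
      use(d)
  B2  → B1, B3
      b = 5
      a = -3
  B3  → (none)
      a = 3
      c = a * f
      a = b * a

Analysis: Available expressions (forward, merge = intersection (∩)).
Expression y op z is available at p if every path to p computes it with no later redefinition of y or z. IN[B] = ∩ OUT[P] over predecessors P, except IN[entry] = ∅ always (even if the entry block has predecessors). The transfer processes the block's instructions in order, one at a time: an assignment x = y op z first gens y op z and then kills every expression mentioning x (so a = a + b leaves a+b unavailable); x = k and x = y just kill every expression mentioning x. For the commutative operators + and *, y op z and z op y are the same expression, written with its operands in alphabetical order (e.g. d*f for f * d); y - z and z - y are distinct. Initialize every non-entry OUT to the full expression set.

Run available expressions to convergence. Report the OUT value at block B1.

Converged values:
  B0:   IN={}   OUT={}
  B1:   IN={}   OUT={c+d}
  B2:   IN={}   OUT={}
  B3:   IN={}   OUT={}

Merge at B1: IN[B1] = OUT[B0] ∩ OUT[B2] = {}
Applying B1's transfer function to that IN value gives OUT[B1] (row B1 above).

Answer: {c+d}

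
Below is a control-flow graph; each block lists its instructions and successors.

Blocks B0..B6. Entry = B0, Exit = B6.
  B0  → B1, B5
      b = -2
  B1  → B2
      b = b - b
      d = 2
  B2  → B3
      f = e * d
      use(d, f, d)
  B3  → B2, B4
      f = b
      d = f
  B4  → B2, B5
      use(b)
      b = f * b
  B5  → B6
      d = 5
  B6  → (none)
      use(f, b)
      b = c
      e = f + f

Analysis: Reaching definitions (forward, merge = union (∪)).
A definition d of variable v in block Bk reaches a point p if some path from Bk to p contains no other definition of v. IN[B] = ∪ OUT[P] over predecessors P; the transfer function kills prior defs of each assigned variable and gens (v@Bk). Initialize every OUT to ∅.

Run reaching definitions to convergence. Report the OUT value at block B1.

Answer: {b@B1, d@B1}

Trace:
Fixpoint table:
  B0: | IN={} | OUT={b@B0}
  B1: | IN={b@B0} | OUT={b@B1, d@B1}
  B2: | IN={b@B1, b@B4, d@B1, d@B3, f@B3} | OUT={b@B1, b@B4, d@B1, d@B3, f@B2}
  B3: | IN={b@B1, b@B4, d@B1, d@B3, f@B2} | OUT={b@B1, b@B4, d@B3, f@B3}
  B4: | IN={b@B1, b@B4, d@B3, f@B3} | OUT={b@B4, d@B3, f@B3}
  B5: | IN={b@B0, b@B4, d@B3, f@B3} | OUT={b@B0, b@B4, d@B5, f@B3}
  B6: | IN={b@B0, b@B4, d@B5, f@B3} | OUT={b@B6, d@B5, e@B6, f@B3}

Merge at B1: IN[B1] = OUT[B0] = {b@B0}
Applying B1's transfer function to that IN value gives OUT[B1] (row B1 above).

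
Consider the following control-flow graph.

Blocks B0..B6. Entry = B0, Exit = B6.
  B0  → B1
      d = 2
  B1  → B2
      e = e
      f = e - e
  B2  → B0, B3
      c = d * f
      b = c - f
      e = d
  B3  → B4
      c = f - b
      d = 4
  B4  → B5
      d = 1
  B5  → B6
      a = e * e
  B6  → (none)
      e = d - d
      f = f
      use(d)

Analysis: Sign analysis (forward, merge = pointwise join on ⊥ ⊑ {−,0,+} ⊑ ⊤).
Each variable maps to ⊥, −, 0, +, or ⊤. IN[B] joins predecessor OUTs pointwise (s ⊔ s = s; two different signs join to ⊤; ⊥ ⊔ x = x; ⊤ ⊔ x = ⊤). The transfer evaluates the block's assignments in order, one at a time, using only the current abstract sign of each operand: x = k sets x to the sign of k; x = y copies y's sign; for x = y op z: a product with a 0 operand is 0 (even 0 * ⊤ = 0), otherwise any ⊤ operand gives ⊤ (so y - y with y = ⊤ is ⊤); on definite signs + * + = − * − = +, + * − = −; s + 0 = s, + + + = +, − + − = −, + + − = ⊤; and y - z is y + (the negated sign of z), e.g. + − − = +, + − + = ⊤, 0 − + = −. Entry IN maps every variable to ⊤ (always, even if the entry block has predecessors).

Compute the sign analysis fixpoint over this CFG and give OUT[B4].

Per-block solution:
  B0:  IN=(all ⊤)  OUT={d:+; rest ⊤}
  B1:  IN={d:+; rest ⊤}  OUT={d:+; rest ⊤}
  B2:  IN={d:+; rest ⊤}  OUT={d:+, e:+; rest ⊤}
  B3:  IN={d:+, e:+; rest ⊤}  OUT={d:+, e:+; rest ⊤}
  B4:  IN={d:+, e:+; rest ⊤}  OUT={d:+, e:+; rest ⊤}
  B5:  IN={d:+, e:+; rest ⊤}  OUT={a:+, d:+, e:+; rest ⊤}
  B6:  IN={a:+, d:+, e:+; rest ⊤}  OUT={a:+, d:+; rest ⊤}

Merge at B4: IN[B4] = OUT[B3] = {a: ⊤, b: ⊤, c: ⊤, d: +, e: +, f: ⊤}
Applying B4's transfer function to that IN value gives OUT[B4] (row B4 above).

Answer: {a: ⊤, b: ⊤, c: ⊤, d: +, e: +, f: ⊤}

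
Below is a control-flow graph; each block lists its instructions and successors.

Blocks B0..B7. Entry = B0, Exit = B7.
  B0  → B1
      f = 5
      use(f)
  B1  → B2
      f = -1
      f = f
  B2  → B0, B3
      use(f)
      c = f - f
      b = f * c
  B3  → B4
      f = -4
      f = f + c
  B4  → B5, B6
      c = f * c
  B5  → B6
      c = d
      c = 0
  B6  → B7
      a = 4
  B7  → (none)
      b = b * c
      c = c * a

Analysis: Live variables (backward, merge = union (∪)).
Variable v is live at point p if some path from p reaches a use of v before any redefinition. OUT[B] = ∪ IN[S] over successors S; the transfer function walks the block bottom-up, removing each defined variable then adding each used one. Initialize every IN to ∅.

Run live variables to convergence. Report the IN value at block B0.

Answer: {d}

Derivation:
Converged values:
  B0: | IN={d} | OUT={d}
  B1: | IN={d} | OUT={d, f}
  B2: | IN={d, f} | OUT={b, c, d}
  B3: | IN={b, c, d} | OUT={b, c, d, f}
  B4: | IN={b, c, d, f} | OUT={b, c, d}
  B5: | IN={b, d} | OUT={b, c}
  B6: | IN={b, c} | OUT={a, b, c}
  B7: | IN={a, b, c} | OUT={}

Merge at B0: OUT[B0] = IN[B1] = {d}
Applying B0's transfer function to that OUT value gives IN[B0] (row B0 above).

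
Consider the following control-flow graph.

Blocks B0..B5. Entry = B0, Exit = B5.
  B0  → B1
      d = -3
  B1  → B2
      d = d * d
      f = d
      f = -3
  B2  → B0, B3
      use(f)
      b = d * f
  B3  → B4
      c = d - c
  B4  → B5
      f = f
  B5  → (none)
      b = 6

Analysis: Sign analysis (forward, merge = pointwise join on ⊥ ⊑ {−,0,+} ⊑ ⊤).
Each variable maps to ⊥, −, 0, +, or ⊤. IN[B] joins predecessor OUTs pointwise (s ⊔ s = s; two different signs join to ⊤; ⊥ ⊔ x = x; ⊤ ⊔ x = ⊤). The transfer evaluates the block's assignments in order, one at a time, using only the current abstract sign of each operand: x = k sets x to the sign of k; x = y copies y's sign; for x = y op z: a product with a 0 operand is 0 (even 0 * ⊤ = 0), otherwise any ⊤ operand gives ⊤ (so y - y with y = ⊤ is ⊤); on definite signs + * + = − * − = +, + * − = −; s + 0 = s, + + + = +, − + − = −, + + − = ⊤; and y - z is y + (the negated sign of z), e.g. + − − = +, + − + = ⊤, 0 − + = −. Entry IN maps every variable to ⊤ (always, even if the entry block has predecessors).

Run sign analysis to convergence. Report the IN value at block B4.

Fixpoint table:
  B0:  IN=(all ⊤)  OUT={d:-; rest ⊤}
  B1:  IN={d:-; rest ⊤}  OUT={d:+, f:-; rest ⊤}
  B2:  IN={d:+, f:-; rest ⊤}  OUT={b:-, d:+, f:-; rest ⊤}
  B3:  IN={b:-, d:+, f:-; rest ⊤}  OUT={b:-, d:+, f:-; rest ⊤}
  B4:  IN={b:-, d:+, f:-; rest ⊤}  OUT={b:-, d:+, f:-; rest ⊤}
  B5:  IN={b:-, d:+, f:-; rest ⊤}  OUT={b:+, d:+, f:-; rest ⊤}

Merge at B4: IN[B4] = OUT[B3] = {a: ⊤, b: -, c: ⊤, d: +, e: ⊤, f: -}

Answer: {a: ⊤, b: -, c: ⊤, d: +, e: ⊤, f: -}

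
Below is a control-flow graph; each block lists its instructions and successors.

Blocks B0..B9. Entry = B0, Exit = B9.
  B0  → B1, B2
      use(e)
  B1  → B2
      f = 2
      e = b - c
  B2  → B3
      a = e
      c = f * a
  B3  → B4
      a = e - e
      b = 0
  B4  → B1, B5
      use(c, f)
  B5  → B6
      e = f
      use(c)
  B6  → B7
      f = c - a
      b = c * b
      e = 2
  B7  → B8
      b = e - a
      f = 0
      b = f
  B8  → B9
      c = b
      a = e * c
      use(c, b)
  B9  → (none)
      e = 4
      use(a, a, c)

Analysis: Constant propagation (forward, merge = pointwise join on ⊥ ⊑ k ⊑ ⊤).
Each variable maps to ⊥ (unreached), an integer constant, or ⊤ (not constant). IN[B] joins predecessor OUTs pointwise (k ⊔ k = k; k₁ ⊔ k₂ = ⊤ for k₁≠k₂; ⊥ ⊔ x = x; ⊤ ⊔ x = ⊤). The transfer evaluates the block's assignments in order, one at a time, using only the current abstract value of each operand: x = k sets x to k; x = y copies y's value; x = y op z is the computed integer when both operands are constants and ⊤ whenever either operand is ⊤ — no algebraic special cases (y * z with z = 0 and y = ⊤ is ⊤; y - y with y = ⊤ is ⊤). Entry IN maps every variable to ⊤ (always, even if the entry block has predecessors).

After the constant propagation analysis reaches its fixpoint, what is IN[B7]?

Per-block solution:
  B0:   IN=(all ⊤)   OUT=(all ⊤)
  B1:   IN=(all ⊤)   OUT={f:2; rest ⊤}
  B2:   IN=(all ⊤)   OUT=(all ⊤)
  B3:   IN=(all ⊤)   OUT={b:0; rest ⊤}
  B4:   IN={b:0; rest ⊤}   OUT={b:0; rest ⊤}
  B5:   IN={b:0; rest ⊤}   OUT={b:0; rest ⊤}
  B6:   IN={b:0; rest ⊤}   OUT={e:2; rest ⊤}
  B7:   IN={e:2; rest ⊤}   OUT={b:0, e:2, f:0; rest ⊤}
  B8:   IN={b:0, e:2, f:0; rest ⊤}   OUT={a:0, b:0, c:0, e:2, f:0; rest ⊤}
  B9:   IN={a:0, b:0, c:0, e:2, f:0; rest ⊤}   OUT={a:0, b:0, c:0, e:4, f:0; rest ⊤}

Merge at B7: IN[B7] = OUT[B6] = {a: ⊤, b: ⊤, c: ⊤, d: ⊤, e: 2, f: ⊤}

Answer: {a: ⊤, b: ⊤, c: ⊤, d: ⊤, e: 2, f: ⊤}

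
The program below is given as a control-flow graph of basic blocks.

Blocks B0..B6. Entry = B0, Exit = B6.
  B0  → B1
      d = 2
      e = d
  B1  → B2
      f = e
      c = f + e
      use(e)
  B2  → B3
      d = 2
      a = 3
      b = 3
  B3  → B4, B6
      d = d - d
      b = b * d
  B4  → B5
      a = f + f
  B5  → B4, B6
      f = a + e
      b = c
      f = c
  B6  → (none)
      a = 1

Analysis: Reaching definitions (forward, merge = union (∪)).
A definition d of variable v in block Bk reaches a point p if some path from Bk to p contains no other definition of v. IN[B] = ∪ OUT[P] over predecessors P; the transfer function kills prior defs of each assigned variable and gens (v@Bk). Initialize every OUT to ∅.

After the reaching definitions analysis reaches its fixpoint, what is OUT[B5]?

Per-block solution:
  B0:   IN={}   OUT={d@B0, e@B0}
  B1:   IN={d@B0, e@B0}   OUT={c@B1, d@B0, e@B0, f@B1}
  B2:   IN={c@B1, d@B0, e@B0, f@B1}   OUT={a@B2, b@B2, c@B1, d@B2, e@B0, f@B1}
  B3:   IN={a@B2, b@B2, c@B1, d@B2, e@B0, f@B1}   OUT={a@B2, b@B3, c@B1, d@B3, e@B0, f@B1}
  B4:   IN={a@B2, a@B4, b@B3, b@B5, c@B1, d@B3, e@B0, f@B1, f@B5}   OUT={a@B4, b@B3, b@B5, c@B1, d@B3, e@B0, f@B1, f@B5}
  B5:   IN={a@B4, b@B3, b@B5, c@B1, d@B3, e@B0, f@B1, f@B5}   OUT={a@B4, b@B5, c@B1, d@B3, e@B0, f@B5}
  B6:   IN={a@B2, a@B4, b@B3, b@B5, c@B1, d@B3, e@B0, f@B1, f@B5}   OUT={a@B6, b@B3, b@B5, c@B1, d@B3, e@B0, f@B1, f@B5}

Merge at B5: IN[B5] = OUT[B4] = {a@B4, b@B3, b@B5, c@B1, d@B3, e@B0, f@B1, f@B5}
Applying B5's transfer function to that IN value gives OUT[B5] (row B5 above).

Answer: {a@B4, b@B5, c@B1, d@B3, e@B0, f@B5}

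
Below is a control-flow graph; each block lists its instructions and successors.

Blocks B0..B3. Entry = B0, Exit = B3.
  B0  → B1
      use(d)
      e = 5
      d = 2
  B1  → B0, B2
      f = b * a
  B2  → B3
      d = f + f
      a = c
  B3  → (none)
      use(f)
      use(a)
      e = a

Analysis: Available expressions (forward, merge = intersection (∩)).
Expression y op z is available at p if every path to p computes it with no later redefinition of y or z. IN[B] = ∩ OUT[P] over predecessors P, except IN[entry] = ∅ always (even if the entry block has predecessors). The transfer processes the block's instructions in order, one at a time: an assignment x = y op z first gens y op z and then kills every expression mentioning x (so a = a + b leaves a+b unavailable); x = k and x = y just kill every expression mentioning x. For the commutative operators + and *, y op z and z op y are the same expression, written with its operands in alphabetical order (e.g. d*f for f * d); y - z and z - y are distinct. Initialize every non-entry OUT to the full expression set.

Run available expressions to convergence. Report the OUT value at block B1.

Fixpoint table:
  B0: | IN={} | OUT={}
  B1: | IN={} | OUT={a*b}
  B2: | IN={a*b} | OUT={f+f}
  B3: | IN={f+f} | OUT={f+f}

Merge at B1: IN[B1] = OUT[B0] = {}
Applying B1's transfer function to that IN value gives OUT[B1] (row B1 above).

Answer: {a*b}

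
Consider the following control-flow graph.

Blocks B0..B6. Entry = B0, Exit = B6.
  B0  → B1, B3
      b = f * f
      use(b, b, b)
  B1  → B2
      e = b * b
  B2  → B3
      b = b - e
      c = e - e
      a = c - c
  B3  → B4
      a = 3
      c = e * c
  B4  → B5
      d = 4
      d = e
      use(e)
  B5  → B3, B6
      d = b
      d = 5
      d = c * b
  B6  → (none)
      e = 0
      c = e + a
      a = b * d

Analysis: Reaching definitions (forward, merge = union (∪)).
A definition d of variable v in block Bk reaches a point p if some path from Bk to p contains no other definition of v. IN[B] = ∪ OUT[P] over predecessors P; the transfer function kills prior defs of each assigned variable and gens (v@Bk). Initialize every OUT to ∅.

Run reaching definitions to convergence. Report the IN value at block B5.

Answer: {a@B3, b@B0, b@B2, c@B3, d@B4, e@B1}

Derivation:
Converged values:
  B0: | IN={} | OUT={b@B0}
  B1: | IN={b@B0} | OUT={b@B0, e@B1}
  B2: | IN={b@B0, e@B1} | OUT={a@B2, b@B2, c@B2, e@B1}
  B3: | IN={a@B2, a@B3, b@B0, b@B2, c@B2, c@B3, d@B5, e@B1} | OUT={a@B3, b@B0, b@B2, c@B3, d@B5, e@B1}
  B4: | IN={a@B3, b@B0, b@B2, c@B3, d@B5, e@B1} | OUT={a@B3, b@B0, b@B2, c@B3, d@B4, e@B1}
  B5: | IN={a@B3, b@B0, b@B2, c@B3, d@B4, e@B1} | OUT={a@B3, b@B0, b@B2, c@B3, d@B5, e@B1}
  B6: | IN={a@B3, b@B0, b@B2, c@B3, d@B5, e@B1} | OUT={a@B6, b@B0, b@B2, c@B6, d@B5, e@B6}

Merge at B5: IN[B5] = OUT[B4] = {a@B3, b@B0, b@B2, c@B3, d@B4, e@B1}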